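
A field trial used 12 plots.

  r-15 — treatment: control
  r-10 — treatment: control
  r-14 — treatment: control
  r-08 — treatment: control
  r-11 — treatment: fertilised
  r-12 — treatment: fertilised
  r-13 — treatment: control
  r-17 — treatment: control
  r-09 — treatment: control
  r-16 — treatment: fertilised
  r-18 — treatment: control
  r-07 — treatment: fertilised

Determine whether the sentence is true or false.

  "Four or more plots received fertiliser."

The determiner here denotes the relation: |A ∩ B| ≥ 4.
A (the restrictor) = {r-15, r-10, r-14, r-08, r-11, r-12, r-13, r-17, r-09, r-16, r-18, r-07}, |A| = 12.
A ∩ B = {r-11, r-12, r-16, r-07}, so |A ∩ B| = 4.
|A ∩ B| = 4, so the statement is true.

True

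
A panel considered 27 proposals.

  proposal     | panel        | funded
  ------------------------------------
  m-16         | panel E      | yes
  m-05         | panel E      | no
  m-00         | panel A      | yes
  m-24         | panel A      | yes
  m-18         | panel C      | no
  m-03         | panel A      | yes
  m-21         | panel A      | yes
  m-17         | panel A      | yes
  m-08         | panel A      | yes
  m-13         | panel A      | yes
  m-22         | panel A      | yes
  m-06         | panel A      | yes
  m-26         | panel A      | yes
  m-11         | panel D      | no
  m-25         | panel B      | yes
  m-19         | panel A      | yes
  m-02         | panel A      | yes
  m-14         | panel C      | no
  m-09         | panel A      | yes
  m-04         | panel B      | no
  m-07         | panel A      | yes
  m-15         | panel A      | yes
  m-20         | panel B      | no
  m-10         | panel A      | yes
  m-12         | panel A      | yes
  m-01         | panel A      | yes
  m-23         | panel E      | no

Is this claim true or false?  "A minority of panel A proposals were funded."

'A minority of panel A proposals were funded' holds iff |A ∩ B| < |A ∖ B|.
|A| = 18, |A ∩ B| = 18, |A ∖ B| = 0.
18 > 0, so the statement is false.

False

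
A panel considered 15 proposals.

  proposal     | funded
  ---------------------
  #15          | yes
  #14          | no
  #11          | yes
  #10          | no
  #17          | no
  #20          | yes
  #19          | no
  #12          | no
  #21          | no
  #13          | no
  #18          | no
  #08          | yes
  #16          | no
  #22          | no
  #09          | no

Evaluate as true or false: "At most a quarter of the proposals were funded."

The determiner here denotes the relation: |A ∩ B| / |A| ≤ 1/4.
|A| = 15, |A ∩ B| = 4, |A ∖ B| = 11.
|A ∩ B|/|A| = 4/15, so the statement is false.

False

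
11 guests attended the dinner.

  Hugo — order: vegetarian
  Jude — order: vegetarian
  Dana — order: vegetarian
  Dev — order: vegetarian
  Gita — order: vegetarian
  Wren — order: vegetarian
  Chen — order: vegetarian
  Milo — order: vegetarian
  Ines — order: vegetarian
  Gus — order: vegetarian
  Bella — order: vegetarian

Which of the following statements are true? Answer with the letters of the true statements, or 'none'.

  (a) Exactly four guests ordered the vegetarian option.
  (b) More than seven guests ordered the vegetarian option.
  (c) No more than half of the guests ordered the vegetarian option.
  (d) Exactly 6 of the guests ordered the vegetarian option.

(b)

|A| = 11, |A ∩ B| = 11, |A ∖ B| = 0.
(a) |A ∩ B| = 4: fails.
(b) |A ∩ B| > 7: holds.
(c) |A ∩ B| ≤ |A ∖ B|: fails.
(d) |A ∩ B| = 6: fails.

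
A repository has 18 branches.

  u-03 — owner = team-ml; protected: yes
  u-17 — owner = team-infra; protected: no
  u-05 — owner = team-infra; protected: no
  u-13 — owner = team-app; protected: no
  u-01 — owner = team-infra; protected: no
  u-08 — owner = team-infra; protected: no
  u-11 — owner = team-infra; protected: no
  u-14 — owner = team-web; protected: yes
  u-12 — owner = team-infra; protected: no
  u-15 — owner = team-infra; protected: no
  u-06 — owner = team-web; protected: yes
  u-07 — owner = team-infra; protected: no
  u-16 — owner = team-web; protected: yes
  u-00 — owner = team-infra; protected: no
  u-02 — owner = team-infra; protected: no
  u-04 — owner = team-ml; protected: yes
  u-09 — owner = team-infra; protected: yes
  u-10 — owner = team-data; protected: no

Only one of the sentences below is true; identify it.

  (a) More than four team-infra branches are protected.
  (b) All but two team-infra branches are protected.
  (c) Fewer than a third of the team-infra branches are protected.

|A| = 11, |A ∩ B| = 1, |A ∖ B| = 10.
(a) requires |A ∩ B| > 4: false.
(b) requires |A ∖ B| = 2: false.
(c) requires |A ∩ B| / |A| < 1/3: true.

(c)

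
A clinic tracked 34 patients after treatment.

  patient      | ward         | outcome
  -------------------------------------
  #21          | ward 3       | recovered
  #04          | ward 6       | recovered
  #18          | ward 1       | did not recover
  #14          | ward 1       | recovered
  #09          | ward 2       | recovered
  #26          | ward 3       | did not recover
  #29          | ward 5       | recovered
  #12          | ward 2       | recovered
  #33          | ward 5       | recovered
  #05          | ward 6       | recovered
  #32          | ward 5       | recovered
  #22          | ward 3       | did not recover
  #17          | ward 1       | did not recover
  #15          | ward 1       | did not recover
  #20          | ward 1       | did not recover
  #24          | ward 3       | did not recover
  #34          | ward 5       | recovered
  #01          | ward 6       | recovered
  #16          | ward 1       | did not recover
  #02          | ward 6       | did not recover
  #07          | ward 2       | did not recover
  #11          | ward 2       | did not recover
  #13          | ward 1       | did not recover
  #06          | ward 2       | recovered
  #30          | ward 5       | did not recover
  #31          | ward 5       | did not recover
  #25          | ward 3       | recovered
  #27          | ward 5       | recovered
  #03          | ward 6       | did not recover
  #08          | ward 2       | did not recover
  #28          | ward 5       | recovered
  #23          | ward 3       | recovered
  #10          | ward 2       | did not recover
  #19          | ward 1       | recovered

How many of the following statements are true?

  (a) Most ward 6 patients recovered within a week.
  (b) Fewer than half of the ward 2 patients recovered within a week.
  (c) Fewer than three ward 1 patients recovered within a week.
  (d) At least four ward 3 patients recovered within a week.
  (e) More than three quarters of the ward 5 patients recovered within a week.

3

(a) ward 6: |A| = 5, |A ∩ B| = 3; needs |A ∩ B| > |A ∖ B| — true.
(b) ward 2: |A| = 7, |A ∩ B| = 3; needs |A ∩ B| < |A ∖ B| — true.
(c) ward 1: |A| = 8, |A ∩ B| = 2; needs |A ∩ B| < 3 — true.
(d) ward 3: |A| = 6, |A ∩ B| = 3; needs |A ∩ B| ≥ 4 — false.
(e) ward 5: |A| = 8, |A ∩ B| = 6; needs |A ∩ B| / |A| > 3/4 — false.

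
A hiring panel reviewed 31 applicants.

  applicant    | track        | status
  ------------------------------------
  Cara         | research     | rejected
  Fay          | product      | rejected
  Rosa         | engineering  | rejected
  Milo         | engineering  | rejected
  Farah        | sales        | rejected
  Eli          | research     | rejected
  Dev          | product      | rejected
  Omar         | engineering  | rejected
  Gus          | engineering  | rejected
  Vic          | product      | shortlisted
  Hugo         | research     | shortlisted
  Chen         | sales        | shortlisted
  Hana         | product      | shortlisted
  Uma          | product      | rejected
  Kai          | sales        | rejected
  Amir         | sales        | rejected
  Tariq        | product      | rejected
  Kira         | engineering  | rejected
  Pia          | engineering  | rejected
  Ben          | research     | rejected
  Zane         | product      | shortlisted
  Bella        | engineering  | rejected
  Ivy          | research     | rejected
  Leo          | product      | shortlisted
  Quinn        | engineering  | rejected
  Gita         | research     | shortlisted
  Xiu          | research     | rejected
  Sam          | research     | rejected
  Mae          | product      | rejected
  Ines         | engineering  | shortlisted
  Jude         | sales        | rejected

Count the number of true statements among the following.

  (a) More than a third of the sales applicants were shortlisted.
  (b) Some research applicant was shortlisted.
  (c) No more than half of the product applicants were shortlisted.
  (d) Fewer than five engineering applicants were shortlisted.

(a) sales: |A| = 5, |A ∩ B| = 1; needs |A ∩ B| / |A| > 1/3 — false.
(b) research: |A| = 8, |A ∩ B| = 2; needs A ∩ B ≠ ∅ (|A ∩ B| ≥ 1) — true.
(c) product: |A| = 9, |A ∩ B| = 4; needs |A ∩ B| ≤ |A ∖ B| — true.
(d) engineering: |A| = 9, |A ∩ B| = 1; needs |A ∩ B| < 5 — true.

3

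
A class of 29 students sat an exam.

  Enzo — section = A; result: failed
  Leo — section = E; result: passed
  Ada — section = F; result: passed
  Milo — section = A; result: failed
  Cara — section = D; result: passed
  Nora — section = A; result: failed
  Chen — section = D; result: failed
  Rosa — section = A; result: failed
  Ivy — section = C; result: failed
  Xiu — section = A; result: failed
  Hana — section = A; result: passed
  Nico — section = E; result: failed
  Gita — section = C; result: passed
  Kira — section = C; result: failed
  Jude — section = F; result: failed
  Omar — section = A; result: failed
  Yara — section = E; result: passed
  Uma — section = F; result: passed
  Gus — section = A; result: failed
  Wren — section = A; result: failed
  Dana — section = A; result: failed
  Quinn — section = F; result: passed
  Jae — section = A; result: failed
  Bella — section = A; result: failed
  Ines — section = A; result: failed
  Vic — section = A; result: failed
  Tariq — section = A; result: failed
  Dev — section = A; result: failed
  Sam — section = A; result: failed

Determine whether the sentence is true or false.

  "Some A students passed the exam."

Truth condition: A ∩ B ≠ ∅ (|A ∩ B| ≥ 1).
|A| = 17, |A ∩ B| = 1, |A ∖ B| = 16.
So the statement is true.

True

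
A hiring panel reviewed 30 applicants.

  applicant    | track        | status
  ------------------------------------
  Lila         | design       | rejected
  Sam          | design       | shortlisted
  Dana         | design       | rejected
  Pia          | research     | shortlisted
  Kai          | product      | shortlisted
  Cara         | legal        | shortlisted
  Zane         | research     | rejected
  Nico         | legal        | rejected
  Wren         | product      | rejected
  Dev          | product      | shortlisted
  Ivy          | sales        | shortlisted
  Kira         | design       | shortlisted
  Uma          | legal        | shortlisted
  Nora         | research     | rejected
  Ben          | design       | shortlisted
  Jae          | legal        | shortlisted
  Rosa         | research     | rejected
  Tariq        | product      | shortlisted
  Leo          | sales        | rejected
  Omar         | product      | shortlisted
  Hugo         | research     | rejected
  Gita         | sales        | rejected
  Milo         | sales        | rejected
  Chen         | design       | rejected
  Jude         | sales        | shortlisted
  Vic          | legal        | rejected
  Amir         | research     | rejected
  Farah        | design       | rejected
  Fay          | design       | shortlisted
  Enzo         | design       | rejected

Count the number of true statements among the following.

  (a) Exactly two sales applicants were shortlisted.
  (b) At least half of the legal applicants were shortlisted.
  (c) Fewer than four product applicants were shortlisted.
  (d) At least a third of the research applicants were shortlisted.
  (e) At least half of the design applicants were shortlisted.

2

(a) sales: |A| = 5, |A ∩ B| = 2; needs |A ∩ B| = 2 — true.
(b) legal: |A| = 5, |A ∩ B| = 3; needs |A ∩ B| ≥ |A ∖ B| — true.
(c) product: |A| = 5, |A ∩ B| = 4; needs |A ∩ B| < 4 — false.
(d) research: |A| = 6, |A ∩ B| = 1; needs |A ∩ B| / |A| ≥ 1/3 — false.
(e) design: |A| = 9, |A ∩ B| = 4; needs |A ∩ B| ≥ |A ∖ B| — false.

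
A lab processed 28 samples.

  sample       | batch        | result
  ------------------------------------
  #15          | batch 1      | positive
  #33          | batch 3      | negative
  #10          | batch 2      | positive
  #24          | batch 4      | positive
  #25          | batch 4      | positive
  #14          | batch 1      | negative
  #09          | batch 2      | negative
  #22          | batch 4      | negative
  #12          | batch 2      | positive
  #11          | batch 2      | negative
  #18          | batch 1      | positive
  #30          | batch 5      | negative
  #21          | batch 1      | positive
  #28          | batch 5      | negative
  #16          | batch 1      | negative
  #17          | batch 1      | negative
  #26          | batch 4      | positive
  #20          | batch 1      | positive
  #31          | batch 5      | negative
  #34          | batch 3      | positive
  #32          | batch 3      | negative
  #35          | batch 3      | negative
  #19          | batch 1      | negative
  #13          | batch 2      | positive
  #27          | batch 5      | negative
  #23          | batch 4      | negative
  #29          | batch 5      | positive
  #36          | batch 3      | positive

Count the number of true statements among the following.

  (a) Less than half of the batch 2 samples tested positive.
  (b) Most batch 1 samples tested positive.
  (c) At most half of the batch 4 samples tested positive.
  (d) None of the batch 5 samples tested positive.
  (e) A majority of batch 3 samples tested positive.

(a) batch 2: |A| = 5, |A ∩ B| = 3; needs |A ∩ B| < |A ∖ B| — false.
(b) batch 1: |A| = 8, |A ∩ B| = 4; needs |A ∩ B| > |A ∖ B| — false.
(c) batch 4: |A| = 5, |A ∩ B| = 3; needs |A ∩ B| ≤ |A ∖ B| — false.
(d) batch 5: |A| = 5, |A ∩ B| = 1; needs A ∩ B = ∅ (|A ∩ B| = 0) — false.
(e) batch 3: |A| = 5, |A ∩ B| = 2; needs |A ∩ B| > |A ∖ B| — false.

0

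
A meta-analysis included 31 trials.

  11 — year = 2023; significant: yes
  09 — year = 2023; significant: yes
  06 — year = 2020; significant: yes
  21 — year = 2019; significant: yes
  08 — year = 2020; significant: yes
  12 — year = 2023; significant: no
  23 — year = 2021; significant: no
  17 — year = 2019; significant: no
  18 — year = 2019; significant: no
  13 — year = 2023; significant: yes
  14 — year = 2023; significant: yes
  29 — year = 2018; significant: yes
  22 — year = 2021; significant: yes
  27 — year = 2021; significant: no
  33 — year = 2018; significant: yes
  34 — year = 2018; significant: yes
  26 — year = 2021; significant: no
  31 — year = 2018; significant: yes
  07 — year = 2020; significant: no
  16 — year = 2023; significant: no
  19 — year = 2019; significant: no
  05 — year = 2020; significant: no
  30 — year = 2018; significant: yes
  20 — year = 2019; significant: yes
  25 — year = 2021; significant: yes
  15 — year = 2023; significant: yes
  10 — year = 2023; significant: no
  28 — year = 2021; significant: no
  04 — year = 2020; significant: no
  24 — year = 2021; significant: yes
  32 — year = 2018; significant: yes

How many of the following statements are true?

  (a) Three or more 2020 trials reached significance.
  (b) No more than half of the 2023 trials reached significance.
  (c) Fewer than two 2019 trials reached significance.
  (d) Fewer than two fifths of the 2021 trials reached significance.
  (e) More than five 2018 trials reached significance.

(a) 2020: |A| = 5, |A ∩ B| = 2; needs |A ∩ B| ≥ 3 — false.
(b) 2023: |A| = 8, |A ∩ B| = 5; needs |A ∩ B| ≤ |A ∖ B| — false.
(c) 2019: |A| = 5, |A ∩ B| = 2; needs |A ∩ B| < 2 — false.
(d) 2021: |A| = 7, |A ∩ B| = 3; needs |A ∩ B| / |A| < 2/5 — false.
(e) 2018: |A| = 6, |A ∩ B| = 6; needs |A ∩ B| > 5 — true.

1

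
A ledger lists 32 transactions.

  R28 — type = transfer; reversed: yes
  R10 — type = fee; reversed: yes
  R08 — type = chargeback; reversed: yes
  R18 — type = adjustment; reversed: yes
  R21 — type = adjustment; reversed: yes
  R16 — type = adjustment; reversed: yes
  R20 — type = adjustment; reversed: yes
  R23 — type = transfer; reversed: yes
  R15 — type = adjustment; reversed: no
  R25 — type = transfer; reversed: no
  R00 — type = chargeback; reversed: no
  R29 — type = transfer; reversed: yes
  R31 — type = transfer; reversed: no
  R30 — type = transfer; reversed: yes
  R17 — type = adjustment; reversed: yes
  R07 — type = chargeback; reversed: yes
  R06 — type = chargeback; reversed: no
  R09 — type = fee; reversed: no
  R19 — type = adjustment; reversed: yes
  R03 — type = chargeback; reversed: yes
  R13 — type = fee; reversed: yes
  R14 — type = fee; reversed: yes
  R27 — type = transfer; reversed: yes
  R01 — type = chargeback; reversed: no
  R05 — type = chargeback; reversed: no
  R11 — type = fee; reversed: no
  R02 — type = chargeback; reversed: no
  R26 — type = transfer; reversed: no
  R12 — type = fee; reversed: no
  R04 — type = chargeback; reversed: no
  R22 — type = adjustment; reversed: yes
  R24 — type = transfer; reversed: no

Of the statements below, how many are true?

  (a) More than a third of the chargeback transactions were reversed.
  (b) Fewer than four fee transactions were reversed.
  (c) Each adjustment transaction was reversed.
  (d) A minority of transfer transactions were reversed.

1

(a) chargeback: |A| = 9, |A ∩ B| = 3; needs |A ∩ B| / |A| > 1/3 — false.
(b) fee: |A| = 6, |A ∩ B| = 3; needs |A ∩ B| < 4 — true.
(c) adjustment: |A| = 8, |A ∩ B| = 7; needs A ⊆ B, i.e. every element of A is in B (|A ∖ B| = 0) — false.
(d) transfer: |A| = 9, |A ∩ B| = 5; needs |A ∩ B| < |A ∖ B| — false.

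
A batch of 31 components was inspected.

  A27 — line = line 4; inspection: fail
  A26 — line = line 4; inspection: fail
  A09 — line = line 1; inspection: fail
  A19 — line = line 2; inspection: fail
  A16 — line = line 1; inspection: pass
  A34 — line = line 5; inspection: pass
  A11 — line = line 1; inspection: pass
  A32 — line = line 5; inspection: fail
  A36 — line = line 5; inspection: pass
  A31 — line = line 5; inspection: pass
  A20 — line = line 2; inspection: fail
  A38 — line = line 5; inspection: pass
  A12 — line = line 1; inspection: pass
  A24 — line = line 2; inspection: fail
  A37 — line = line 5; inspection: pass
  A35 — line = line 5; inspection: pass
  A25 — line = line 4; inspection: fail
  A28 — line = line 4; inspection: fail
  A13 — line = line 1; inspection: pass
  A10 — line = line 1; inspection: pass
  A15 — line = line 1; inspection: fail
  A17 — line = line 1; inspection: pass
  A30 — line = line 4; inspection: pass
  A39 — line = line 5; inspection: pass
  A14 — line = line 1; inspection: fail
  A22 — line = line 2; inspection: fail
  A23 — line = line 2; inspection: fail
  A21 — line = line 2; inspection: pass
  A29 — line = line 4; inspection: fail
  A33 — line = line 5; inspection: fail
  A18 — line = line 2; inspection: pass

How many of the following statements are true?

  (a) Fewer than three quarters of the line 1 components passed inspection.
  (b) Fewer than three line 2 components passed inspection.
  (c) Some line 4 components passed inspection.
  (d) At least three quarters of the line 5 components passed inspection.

4

(a) line 1: |A| = 9, |A ∩ B| = 6; needs |A ∩ B| / |A| < 3/4 — true.
(b) line 2: |A| = 7, |A ∩ B| = 2; needs |A ∩ B| < 3 — true.
(c) line 4: |A| = 6, |A ∩ B| = 1; needs A ∩ B ≠ ∅ (|A ∩ B| ≥ 1) — true.
(d) line 5: |A| = 9, |A ∩ B| = 7; needs |A ∩ B| / |A| ≥ 3/4 — true.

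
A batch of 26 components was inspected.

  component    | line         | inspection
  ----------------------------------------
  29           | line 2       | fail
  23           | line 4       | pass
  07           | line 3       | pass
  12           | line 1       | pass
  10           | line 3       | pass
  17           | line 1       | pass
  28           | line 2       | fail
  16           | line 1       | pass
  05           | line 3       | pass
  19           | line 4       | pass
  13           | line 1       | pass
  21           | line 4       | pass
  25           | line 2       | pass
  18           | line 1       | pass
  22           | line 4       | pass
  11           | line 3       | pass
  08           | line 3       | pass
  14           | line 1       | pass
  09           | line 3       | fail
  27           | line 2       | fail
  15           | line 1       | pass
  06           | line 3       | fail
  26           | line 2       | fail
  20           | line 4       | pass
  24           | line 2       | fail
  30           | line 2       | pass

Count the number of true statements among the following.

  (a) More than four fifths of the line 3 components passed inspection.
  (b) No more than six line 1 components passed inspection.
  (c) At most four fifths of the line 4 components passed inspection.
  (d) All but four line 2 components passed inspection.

0

(a) line 3: |A| = 7, |A ∩ B| = 5; needs |A ∩ B| / |A| > 4/5 — false.
(b) line 1: |A| = 7, |A ∩ B| = 7; needs |A ∩ B| ≤ 6 — false.
(c) line 4: |A| = 5, |A ∩ B| = 5; needs |A ∩ B| / |A| ≤ 4/5 — false.
(d) line 2: |A| = 7, |A ∩ B| = 2; needs |A ∖ B| = 4 — false.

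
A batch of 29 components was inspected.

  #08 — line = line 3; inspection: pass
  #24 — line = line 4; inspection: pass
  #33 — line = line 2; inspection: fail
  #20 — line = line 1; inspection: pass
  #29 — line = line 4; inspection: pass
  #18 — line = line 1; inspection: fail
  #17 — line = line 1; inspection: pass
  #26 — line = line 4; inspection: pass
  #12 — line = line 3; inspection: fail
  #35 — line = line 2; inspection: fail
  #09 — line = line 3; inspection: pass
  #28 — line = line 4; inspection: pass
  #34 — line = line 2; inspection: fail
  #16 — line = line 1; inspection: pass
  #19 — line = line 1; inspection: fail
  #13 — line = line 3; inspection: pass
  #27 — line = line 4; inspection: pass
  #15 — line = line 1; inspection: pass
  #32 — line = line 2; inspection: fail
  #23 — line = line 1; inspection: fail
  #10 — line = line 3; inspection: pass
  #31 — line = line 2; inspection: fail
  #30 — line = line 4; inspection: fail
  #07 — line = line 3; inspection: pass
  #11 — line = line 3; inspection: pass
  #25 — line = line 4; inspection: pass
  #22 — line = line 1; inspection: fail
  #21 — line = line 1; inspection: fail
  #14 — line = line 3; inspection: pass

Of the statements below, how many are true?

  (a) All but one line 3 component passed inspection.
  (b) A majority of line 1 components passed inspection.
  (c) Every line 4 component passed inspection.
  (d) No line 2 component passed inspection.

(a) line 3: |A| = 8, |A ∩ B| = 7; needs |A ∖ B| = 1 — true.
(b) line 1: |A| = 9, |A ∩ B| = 4; needs |A ∩ B| > |A ∖ B| — false.
(c) line 4: |A| = 7, |A ∩ B| = 6; needs A ⊆ B, i.e. every element of A is in B (|A ∖ B| = 0) — false.
(d) line 2: |A| = 5, |A ∩ B| = 0; needs A ∩ B = ∅ (|A ∩ B| = 0) — true.

2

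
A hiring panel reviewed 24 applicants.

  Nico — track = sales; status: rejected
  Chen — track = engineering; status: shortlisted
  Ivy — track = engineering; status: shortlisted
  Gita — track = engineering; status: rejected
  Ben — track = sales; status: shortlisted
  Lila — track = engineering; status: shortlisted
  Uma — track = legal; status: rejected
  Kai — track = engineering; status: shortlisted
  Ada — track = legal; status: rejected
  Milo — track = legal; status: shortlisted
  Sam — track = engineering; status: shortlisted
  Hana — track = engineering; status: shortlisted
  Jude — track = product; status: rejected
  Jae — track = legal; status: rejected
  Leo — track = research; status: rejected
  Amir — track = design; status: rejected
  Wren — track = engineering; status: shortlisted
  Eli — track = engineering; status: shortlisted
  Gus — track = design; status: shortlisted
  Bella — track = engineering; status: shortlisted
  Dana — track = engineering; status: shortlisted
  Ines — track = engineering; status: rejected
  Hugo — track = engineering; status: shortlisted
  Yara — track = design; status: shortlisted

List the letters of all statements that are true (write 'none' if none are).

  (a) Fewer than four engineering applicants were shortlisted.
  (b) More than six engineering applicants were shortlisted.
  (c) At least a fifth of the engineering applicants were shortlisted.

|A| = 13, |A ∩ B| = 11, |A ∖ B| = 2.
(a) |A ∩ B| < 4: fails.
(b) |A ∩ B| > 6: holds.
(c) |A ∩ B| / |A| ≥ 1/5: holds.

(b), (c)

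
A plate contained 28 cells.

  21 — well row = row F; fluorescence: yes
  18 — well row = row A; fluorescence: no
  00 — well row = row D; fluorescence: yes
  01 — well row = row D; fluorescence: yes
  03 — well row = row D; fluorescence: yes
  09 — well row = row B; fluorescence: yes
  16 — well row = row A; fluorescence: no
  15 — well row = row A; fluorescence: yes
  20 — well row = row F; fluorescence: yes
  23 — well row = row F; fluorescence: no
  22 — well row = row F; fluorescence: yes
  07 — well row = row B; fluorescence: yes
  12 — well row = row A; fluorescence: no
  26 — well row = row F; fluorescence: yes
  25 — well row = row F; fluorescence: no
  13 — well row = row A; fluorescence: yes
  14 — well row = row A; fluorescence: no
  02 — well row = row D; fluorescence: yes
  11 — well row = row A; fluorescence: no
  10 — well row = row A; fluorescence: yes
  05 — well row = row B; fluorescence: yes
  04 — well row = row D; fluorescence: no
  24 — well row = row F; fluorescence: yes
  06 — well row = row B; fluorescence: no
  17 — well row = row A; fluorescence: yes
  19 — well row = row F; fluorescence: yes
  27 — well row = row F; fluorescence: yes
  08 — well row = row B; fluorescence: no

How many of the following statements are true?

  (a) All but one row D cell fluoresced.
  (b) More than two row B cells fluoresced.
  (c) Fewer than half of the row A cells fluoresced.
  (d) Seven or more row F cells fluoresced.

4

(a) row D: |A| = 5, |A ∩ B| = 4; needs |A ∖ B| = 1 — true.
(b) row B: |A| = 5, |A ∩ B| = 3; needs |A ∩ B| > 2 — true.
(c) row A: |A| = 9, |A ∩ B| = 4; needs |A ∩ B| < |A ∖ B| — true.
(d) row F: |A| = 9, |A ∩ B| = 7; needs |A ∩ B| ≥ 7 — true.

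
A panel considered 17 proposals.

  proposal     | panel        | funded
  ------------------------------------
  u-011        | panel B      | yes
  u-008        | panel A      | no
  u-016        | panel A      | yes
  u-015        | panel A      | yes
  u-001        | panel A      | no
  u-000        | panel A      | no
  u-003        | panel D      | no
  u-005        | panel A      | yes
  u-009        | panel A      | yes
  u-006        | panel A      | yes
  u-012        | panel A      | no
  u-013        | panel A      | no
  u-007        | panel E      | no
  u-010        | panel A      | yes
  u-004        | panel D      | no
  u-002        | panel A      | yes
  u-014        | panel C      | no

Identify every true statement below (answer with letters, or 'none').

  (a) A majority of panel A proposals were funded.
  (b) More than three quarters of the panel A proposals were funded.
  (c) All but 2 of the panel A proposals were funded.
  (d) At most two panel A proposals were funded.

(a)

|A| = 12, |A ∩ B| = 7, |A ∖ B| = 5.
(a) |A ∩ B| > |A ∖ B|: holds.
(b) |A ∩ B| / |A| > 3/4: fails.
(c) |A ∖ B| = 2: fails.
(d) |A ∩ B| ≤ 2: fails.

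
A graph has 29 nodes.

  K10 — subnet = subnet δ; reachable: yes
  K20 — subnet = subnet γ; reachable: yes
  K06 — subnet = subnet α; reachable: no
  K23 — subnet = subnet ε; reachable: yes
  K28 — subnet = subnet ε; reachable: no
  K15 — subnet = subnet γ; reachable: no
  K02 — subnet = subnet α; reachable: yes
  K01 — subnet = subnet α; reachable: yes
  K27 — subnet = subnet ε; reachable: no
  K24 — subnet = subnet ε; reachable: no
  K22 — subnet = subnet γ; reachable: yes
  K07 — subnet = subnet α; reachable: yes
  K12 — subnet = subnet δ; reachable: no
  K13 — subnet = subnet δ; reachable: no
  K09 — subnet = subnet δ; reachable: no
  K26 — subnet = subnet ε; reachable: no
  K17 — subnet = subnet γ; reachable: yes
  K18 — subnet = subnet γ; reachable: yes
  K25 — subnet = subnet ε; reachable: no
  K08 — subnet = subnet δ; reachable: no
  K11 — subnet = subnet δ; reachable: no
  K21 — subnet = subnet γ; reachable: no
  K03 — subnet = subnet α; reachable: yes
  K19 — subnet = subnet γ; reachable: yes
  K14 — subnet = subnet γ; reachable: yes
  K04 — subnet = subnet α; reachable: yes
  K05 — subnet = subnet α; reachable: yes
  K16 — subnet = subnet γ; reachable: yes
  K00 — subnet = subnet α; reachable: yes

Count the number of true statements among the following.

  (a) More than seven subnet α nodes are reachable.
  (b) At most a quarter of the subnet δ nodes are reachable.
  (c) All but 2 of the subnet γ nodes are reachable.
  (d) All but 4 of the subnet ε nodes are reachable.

2

(a) subnet α: |A| = 8, |A ∩ B| = 7; needs |A ∩ B| > 7 — false.
(b) subnet δ: |A| = 6, |A ∩ B| = 1; needs |A ∩ B| / |A| ≤ 1/4 — true.
(c) subnet γ: |A| = 9, |A ∩ B| = 7; needs |A ∖ B| = 2 — true.
(d) subnet ε: |A| = 6, |A ∩ B| = 1; needs |A ∖ B| = 4 — false.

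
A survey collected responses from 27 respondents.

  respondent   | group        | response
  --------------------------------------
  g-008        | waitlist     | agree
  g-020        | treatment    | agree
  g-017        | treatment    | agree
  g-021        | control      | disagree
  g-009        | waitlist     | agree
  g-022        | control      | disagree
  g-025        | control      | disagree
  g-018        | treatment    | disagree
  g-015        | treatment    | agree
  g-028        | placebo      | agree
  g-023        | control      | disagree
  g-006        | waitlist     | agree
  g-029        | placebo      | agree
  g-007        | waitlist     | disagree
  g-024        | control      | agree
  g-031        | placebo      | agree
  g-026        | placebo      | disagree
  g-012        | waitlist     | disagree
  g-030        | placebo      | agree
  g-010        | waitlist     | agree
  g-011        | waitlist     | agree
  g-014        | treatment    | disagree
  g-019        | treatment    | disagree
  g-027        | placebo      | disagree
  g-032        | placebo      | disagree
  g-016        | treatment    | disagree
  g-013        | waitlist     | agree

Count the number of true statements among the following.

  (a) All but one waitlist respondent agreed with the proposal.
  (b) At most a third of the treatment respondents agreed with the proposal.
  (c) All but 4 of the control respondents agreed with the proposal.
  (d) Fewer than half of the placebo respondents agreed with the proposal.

1

(a) waitlist: |A| = 8, |A ∩ B| = 6; needs |A ∖ B| = 1 — false.
(b) treatment: |A| = 7, |A ∩ B| = 3; needs |A ∩ B| / |A| ≤ 1/3 — false.
(c) control: |A| = 5, |A ∩ B| = 1; needs |A ∖ B| = 4 — true.
(d) placebo: |A| = 7, |A ∩ B| = 4; needs |A ∩ B| < |A ∖ B| — false.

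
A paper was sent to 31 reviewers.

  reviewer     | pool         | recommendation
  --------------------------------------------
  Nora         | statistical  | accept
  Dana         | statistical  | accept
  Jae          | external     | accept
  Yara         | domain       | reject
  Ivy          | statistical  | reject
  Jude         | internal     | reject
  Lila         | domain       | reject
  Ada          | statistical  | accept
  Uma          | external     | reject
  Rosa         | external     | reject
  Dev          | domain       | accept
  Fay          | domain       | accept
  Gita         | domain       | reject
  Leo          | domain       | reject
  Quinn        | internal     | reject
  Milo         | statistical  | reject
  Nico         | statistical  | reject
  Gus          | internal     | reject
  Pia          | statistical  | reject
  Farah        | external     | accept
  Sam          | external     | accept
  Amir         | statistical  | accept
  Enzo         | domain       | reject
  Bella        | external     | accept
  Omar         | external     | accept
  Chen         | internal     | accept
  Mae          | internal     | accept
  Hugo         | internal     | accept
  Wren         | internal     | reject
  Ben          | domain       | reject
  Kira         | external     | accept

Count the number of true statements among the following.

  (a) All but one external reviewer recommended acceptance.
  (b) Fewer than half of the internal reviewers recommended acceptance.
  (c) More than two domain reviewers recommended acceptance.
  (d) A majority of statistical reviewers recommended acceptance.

(a) external: |A| = 8, |A ∩ B| = 6; needs |A ∖ B| = 1 — false.
(b) internal: |A| = 7, |A ∩ B| = 3; needs |A ∩ B| < |A ∖ B| — true.
(c) domain: |A| = 8, |A ∩ B| = 2; needs |A ∩ B| > 2 — false.
(d) statistical: |A| = 8, |A ∩ B| = 4; needs |A ∩ B| > |A ∖ B| — false.

1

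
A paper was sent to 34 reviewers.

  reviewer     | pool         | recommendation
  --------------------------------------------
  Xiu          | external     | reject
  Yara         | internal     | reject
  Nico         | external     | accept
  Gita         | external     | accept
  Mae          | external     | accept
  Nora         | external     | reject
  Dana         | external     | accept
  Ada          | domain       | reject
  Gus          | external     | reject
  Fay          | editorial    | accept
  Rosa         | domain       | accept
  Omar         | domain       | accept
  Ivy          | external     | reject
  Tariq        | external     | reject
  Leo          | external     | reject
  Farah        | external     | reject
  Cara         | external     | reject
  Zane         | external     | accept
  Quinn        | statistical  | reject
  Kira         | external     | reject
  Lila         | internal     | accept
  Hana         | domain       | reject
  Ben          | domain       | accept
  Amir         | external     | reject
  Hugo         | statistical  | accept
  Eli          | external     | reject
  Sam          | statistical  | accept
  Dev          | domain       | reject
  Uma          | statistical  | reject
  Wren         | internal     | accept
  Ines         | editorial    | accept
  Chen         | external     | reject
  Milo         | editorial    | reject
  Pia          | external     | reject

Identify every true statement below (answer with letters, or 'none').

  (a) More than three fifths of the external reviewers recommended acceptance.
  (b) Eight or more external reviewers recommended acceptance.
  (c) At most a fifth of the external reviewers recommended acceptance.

|A| = 18, |A ∩ B| = 5, |A ∖ B| = 13.
(a) |A ∩ B| / |A| > 3/5: fails.
(b) |A ∩ B| ≥ 8: fails.
(c) |A ∩ B| / |A| ≤ 1/5: fails.

none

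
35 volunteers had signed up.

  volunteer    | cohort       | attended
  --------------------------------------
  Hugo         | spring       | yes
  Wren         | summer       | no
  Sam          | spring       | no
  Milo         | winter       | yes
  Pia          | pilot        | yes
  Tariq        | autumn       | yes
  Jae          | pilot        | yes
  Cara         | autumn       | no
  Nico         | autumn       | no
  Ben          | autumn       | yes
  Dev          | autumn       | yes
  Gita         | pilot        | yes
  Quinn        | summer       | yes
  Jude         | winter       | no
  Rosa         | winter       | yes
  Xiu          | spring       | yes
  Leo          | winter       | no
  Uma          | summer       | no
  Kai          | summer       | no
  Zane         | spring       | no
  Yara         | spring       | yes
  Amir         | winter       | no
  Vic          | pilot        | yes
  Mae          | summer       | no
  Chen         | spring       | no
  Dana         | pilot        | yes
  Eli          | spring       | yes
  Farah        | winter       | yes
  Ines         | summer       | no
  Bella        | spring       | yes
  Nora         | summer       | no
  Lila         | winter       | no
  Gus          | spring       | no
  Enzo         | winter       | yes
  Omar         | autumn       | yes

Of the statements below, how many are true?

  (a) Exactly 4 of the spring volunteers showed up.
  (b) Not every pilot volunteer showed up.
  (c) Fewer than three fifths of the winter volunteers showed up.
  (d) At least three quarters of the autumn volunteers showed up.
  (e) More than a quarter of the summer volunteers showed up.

1

(a) spring: |A| = 9, |A ∩ B| = 5; needs |A ∩ B| = 4 — false.
(b) pilot: |A| = 5, |A ∩ B| = 5; needs A ⊄ B (|A ∖ B| ≥ 1) — false.
(c) winter: |A| = 8, |A ∩ B| = 4; needs |A ∩ B| / |A| < 3/5 — true.
(d) autumn: |A| = 6, |A ∩ B| = 4; needs |A ∩ B| / |A| ≥ 3/4 — false.
(e) summer: |A| = 7, |A ∩ B| = 1; needs |A ∩ B| / |A| > 1/4 — false.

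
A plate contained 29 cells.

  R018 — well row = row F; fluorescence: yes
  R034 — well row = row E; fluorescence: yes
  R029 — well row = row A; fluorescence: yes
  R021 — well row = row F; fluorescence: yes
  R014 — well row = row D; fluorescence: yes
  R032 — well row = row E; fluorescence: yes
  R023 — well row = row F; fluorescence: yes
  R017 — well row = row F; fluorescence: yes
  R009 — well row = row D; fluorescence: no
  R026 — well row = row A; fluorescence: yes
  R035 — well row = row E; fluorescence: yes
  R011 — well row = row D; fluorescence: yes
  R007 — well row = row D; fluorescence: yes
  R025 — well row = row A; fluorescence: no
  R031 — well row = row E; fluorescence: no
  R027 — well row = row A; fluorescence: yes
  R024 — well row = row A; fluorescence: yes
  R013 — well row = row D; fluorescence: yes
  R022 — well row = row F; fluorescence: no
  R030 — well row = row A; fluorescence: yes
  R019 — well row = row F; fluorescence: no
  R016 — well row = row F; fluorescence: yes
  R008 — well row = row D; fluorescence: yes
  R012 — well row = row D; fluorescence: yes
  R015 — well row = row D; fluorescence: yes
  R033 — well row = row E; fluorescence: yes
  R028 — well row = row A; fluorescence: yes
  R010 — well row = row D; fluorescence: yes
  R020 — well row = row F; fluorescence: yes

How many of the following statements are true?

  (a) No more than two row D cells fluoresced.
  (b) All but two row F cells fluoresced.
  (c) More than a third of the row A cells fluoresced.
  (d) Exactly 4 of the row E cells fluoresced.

3

(a) row D: |A| = 9, |A ∩ B| = 8; needs |A ∩ B| ≤ 2 — false.
(b) row F: |A| = 8, |A ∩ B| = 6; needs |A ∖ B| = 2 — true.
(c) row A: |A| = 7, |A ∩ B| = 6; needs |A ∩ B| / |A| > 1/3 — true.
(d) row E: |A| = 5, |A ∩ B| = 4; needs |A ∩ B| = 4 — true.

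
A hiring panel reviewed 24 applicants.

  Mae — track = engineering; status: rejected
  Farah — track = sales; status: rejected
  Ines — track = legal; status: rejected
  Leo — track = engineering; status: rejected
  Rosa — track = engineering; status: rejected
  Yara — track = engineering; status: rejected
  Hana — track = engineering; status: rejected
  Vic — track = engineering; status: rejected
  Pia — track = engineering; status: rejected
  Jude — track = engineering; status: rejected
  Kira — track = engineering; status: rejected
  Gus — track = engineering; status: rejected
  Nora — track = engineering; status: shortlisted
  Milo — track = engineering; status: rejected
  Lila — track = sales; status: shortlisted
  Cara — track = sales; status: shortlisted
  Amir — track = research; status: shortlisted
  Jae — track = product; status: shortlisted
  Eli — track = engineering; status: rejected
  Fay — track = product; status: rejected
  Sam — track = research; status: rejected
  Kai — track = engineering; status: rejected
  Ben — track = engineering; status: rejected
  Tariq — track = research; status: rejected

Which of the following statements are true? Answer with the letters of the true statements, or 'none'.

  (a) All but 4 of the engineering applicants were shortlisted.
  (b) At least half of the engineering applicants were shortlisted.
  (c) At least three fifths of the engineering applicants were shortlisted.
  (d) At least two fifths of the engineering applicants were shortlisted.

none

|A| = 15, |A ∩ B| = 1, |A ∖ B| = 14.
(a) |A ∖ B| = 4: fails.
(b) |A ∩ B| ≥ |A ∖ B|: fails.
(c) |A ∩ B| / |A| ≥ 3/5: fails.
(d) |A ∩ B| / |A| ≥ 2/5: fails.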